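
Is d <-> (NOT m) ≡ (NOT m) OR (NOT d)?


Compare truth tables:
d | m | φ | ψ
-------------
F | F | F | T
T | F | T | T
F | T | T | T
T | T | F | F
They differ at row 1 (d=F, m=F): φ=F but ψ=T.

No, they are not logically equivalent.


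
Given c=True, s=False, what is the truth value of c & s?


Conjunction is true only when both operands are true.
Substitute: c=True, s=False.
True & False evaluates to False.

False


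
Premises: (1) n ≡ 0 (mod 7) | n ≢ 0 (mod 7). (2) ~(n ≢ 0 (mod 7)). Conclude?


Disjunctive syllogism: from (P ∨ Q) and ¬P, infer Q.
One disjunct, 'n ≢ 0 (mod 7)', is ruled out; the other must hold.

n ≡ 0 (mod 7)


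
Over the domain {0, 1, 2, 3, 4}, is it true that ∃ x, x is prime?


Evaluate the predicate on each element: 0:F, 1:F, 2:T, 3:T, 4:F.
Witness x = 2 satisfies the predicate.

T


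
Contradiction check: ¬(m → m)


Truth table over {m}:
m | φ
-----
F | F
T | F
Every row is false.

Yes, it is a contradiction.


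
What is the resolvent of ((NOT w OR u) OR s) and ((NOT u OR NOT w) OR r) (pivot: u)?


The clauses contain complementary literals u and NOTu.
Resolution eliminates this pair and disjoins the remaining literals (merging duplicates).

((NOT w OR s) OR r)


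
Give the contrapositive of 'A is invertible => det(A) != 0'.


The contrapositive of (P → Q) is (¬Q → ¬P); it is logically equivalent to the original.
Here P = 'A is invertible' and Q = 'det(A) != 0'.

If not (det(A) != 0), then not (A is invertible).


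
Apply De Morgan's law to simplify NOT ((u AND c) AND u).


De Morgan: the negation of a conjunction is the disjunction of the negations.
Distribute NOT across AND, flipping it to OR, and negate each literal.

((NOT u) OR (NOT c)) OR (NOT u)


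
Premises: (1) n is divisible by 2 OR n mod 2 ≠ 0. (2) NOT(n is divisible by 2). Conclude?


Disjunctive syllogism: from (P ∨ Q) and ¬P, infer Q.
One disjunct, 'n is divisible by 2', is ruled out; the other must hold.

n mod 2 ≠ 0


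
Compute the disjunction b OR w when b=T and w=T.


Disjunction is false only when both operands are false.
Substitute: b=T, w=T.
T OR T evaluates to T.

T


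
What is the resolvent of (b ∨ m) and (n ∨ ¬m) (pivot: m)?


The clauses contain complementary literals m and ¬m.
Resolution eliminates this pair and disjoins the remaining literals (merging duplicates).

(b ∨ n)


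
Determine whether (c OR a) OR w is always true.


Build the truth table over {a, c, w}:
a | c | w | φ
-------------
F | F | F | F
T | F | F | T
F | T | F | T
T | T | F | T
F | F | T | T
T | F | T | T
F | T | T | T
T | T | T | T
Counterexample at row 1: with a=F, c=F, w=F, the formula is F.

No, it is not a tautology.


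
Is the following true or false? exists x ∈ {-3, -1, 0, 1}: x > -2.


Evaluate the predicate on each element: -3:False, -1:True, 0:True, 1:True.
Witness x = -1 satisfies the predicate.

True


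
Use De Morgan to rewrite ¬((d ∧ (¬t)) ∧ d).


De Morgan: the negation of a conjunction is the disjunction of the negations.
Distribute ¬ across ∧, flipping it to ∨, and negate each literal.

((¬d) ∨ t) ∨ (¬d)


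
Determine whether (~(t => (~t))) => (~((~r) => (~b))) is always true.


Build the truth table over {b, r, t}:
b | r | t | φ
-------------
False | False | False | True
True | False | False | True
False | True | False | True
True | True | False | True
False | False | True | False
True | False | True | True
False | True | True | False
True | True | True | False
Counterexample at row 5: with b=False, r=False, t=True, the formula is False.

No, it is not a tautology.


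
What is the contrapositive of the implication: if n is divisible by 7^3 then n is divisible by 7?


The contrapositive of (P → Q) is (¬Q → ¬P); it is logically equivalent to the original.
Here P = 'n is divisible by 7^3' and Q = 'n is divisible by 7'.

If not (n is divisible by 7), then not (n is divisible by 7^3).


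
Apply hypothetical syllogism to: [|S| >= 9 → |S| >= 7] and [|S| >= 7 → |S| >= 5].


Hypothetical syllogism: from (P → Q) and (Q → R), infer (P → R).
Chain the two implications through the shared middle term '|S| >= 7'.

|S| >= 9 → |S| >= 5


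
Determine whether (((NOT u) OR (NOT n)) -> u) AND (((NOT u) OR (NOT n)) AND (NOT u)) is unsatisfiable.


Truth table over {n, u}:
n | u | φ
---------
F | F | F
T | F | F
F | T | F
T | T | F
Every row is false.

Yes, it is a contradiction.


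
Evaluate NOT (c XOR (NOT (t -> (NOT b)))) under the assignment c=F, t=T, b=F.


Substitute c=F, t=T, b=F:
NOT b = T
t -> (NOT b) = T -> T = T
NOT (t -> (NOT b)) = F
c XOR (NOT (t -> (NOT b))) = F XOR F = F
NOT (c XOR (NOT (t -> (NOT b)))) = T

T


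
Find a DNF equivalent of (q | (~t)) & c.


Step 1: Distribute ∧ over ∨: (q ∨ (¬t)) ∧ c = (q ∧ c) ∨ ((¬t) ∧ c).

(q & c) | ((~t) & c)


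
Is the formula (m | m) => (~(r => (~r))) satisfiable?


Search for a satisfying assignment over {m, r}.
Try m=False, r=False: the formula evaluates to True.
A satisfying assignment exists.

Satisfiable.


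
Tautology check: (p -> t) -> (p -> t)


Build the truth table over {p, t}:
p | t | φ
---------
F | F | T
T | F | T
F | T | T
T | T | T
Every row evaluates to true.

Yes, it is a tautology.


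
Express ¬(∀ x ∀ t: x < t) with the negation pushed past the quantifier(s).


Negation flips each quantifier (∀↔∃) and negates the inner predicate.
¬(∀ x ∀ t: φ) = ∃ x ∃ t: ¬φ.

∃ x ∃ t: ¬(x < t)


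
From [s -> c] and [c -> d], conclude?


Hypothetical syllogism: from (P → Q) and (Q → R), infer (P → R).
Chain the two implications through the shared middle term 'c'.

s -> d


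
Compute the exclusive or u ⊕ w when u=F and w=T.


Exclusive or is true when exactly one operand is true.
Substitute: u=F, w=T.
F ⊕ T evaluates to T.

T


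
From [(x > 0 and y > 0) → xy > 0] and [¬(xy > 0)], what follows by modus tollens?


Modus tollens: from (P → Q) and ¬Q, infer ¬P.
Q = 'xy > 0' is denied; since P → Q, P must also fail.

Not ((x > 0 and y > 0)).


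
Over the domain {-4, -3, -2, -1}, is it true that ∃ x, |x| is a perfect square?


Evaluate the predicate on each element: -4:T, -3:F, -2:F, -1:T.
Witness x = -4 satisfies the predicate.

T


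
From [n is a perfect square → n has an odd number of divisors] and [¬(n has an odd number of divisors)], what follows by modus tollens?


Modus tollens: from (P → Q) and ¬Q, infer ¬P.
Q = 'n has an odd number of divisors' is denied; since P → Q, P must also fail.

Not (n is a perfect square).


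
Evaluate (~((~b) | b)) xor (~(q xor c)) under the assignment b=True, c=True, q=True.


Substitute b=True, c=True, q=True:
~b = False
(~b) | b = False | True = True
~((~b) | b) = False
q xor c = True xor True = False
~(q xor c) = True
(~((~b) | b)) xor (~(q xor c)) = False xor True = True

True


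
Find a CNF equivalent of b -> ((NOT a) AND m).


Step 1: Rewrite b → ((¬a) ∧ m) as ¬b ∨ ((¬a) ∧ m).
Step 2: Distribute ∨ over ∧.

((NOT b) OR (NOT a)) AND ((NOT b) OR m)


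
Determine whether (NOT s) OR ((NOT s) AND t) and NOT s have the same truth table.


Compare truth tables:
s | t | φ | ψ
-------------
F | F | T | T
T | F | F | F
F | T | T | T
T | T | F | F
The columns φ and ψ agree on every row.

Yes, they are logically equivalent.


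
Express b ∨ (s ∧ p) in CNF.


Step 1: Distribute ∨ over ∧: b ∨ (s ∧ p) = (b ∨ s) ∧ (b ∨ p).

(b ∨ s) ∧ (b ∨ p)


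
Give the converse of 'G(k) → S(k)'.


The converse of (P → Q) is (Q → P). It is not in general equivalent to the original.
Here P = 'G(k)' and Q = 'S(k)'.

If S(k), then G(k).


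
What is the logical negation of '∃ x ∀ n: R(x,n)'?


Negation flips each quantifier (∀↔∃) and negates the inner predicate.
¬(∃ x ∀ n: φ) = ∀ x ∃ n: ¬φ.

∀ x ∃ n: ¬(R(x,n))


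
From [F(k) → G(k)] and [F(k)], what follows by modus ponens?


Modus ponens: from (P → Q) and P, infer Q.
P = 'F(k)' is asserted, and P → Q holds, so Q follows.

G(k).


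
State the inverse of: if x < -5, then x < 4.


The inverse of (P → Q) is (¬P → ¬Q). It is equivalent to the converse, not to the original.
Here P = 'x < -5' and Q = 'x < 4'.

If not (x < -5), then not (x < 4).


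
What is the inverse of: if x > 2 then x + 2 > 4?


The inverse of (P → Q) is (¬P → ¬Q). It is equivalent to the converse, not to the original.
Here P = 'x > 2' and Q = 'x + 2 > 4'.

If not (x > 2), then not (x + 2 > 4).


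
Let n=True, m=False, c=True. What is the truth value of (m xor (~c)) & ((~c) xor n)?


Substitute n=True, m=False, c=True:
~c = False
m xor (~c) = False xor False = False
~c = False
(~c) xor n = False xor True = True
(m xor (~c)) & ((~c) xor n) = False & True = False

False


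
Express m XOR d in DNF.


Step 1: m ⊕ d is true exactly when they disagree: (m ∧ ¬d) ∨ (¬m ∧ d).

(m AND (NOT d)) OR ((NOT m) AND d)


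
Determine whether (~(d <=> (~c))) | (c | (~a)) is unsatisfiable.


Truth table over {a, c, d}:
a | c | d | φ
-------------
False | False | False | True
True | False | False | True
False | True | False | True
True | True | False | True
False | False | True | True
True | False | True | False
False | True | True | True
True | True | True | True
Satisfying assignment at row 1: a=False, c=False, d=False gives True.

No, it is not a contradiction.


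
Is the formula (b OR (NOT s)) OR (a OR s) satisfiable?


Search for a satisfying assignment over {a, b, s}.
Try a=F, b=F, s=F: the formula evaluates to T.
A satisfying assignment exists.

Satisfiable.


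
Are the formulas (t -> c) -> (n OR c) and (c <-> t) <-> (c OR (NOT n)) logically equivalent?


Compare truth tables:
c | n | t | φ | ψ
-----------------
F | F | F | F | T
T | F | F | T | F
F | T | F | T | F
T | T | F | T | F
F | F | T | T | F
T | F | T | T | T
F | T | T | T | T
T | T | T | T | T
They differ at row 1 (c=F, n=F, t=F): φ=F but ψ=T.

No, they are not logically equivalent.


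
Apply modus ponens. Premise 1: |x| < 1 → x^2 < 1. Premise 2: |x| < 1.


Modus ponens: from (P → Q) and P, infer Q.
P = '|x| < 1' is asserted, and P → Q holds, so Q follows.

x^2 < 1.


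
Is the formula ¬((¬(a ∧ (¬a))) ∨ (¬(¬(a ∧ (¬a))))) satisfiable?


Check all 2 assignments over {a}:
a | φ
-----
F | F
T | F
No assignment makes the formula true.

Unsatisfiable.


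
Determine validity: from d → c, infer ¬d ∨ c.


This matches the form of material implication: the conclusion follows in every model of the premises.

Valid.


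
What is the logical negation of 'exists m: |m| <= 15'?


¬(forall x: φ) = exists x: ¬φ, and ¬(exists x: φ) = forall x: ¬φ.
Apply to the existential statement.

forall m: ~(|m| <= 15)


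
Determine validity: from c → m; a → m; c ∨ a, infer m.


This matches the form of proof by cases: the conclusion follows in every model of the premises.

Valid.


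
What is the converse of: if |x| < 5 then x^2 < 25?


The converse of (P → Q) is (Q → P). It is not in general equivalent to the original.
Here P = '|x| < 5' and Q = 'x^2 < 25'.

If x^2 < 25, then |x| < 5.


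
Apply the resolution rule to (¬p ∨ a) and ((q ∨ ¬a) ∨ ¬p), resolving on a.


The clauses contain complementary literals a and ¬a.
Resolution eliminates this pair and disjoins the remaining literals (merging duplicates).

(¬p ∨ q)


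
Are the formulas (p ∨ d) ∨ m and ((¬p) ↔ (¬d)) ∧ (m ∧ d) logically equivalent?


Compare truth tables:
d | m | p | φ | ψ
-----------------
F | F | F | F | F
T | F | F | T | F
F | T | F | T | F
T | T | F | T | F
F | F | T | T | F
T | F | T | T | F
F | T | T | T | F
T | T | T | T | T
They differ at row 2 (d=T, m=F, p=F): φ=T but ψ=F.

No, they are not logically equivalent.


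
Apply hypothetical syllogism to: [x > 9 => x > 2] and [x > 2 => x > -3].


Hypothetical syllogism: from (P → Q) and (Q → R), infer (P → R).
Chain the two implications through the shared middle term 'x > 2'.

x > 9 => x > -3


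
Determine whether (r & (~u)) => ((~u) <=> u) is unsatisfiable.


Truth table over {r, u}:
r | u | φ
---------
False | False | True
True | False | False
False | True | True
True | True | True
Satisfying assignment at row 1: r=False, u=False gives True.

No, it is not a contradiction.


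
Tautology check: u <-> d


Build the truth table over {d, u}:
d | u | φ
---------
F | F | T
T | F | F
F | T | F
T | T | T
Counterexample at row 2: with d=T, u=F, the formula is F.

No, it is not a tautology.


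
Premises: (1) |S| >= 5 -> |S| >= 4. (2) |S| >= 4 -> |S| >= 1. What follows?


Hypothetical syllogism: from (P → Q) and (Q → R), infer (P → R).
Chain the two implications through the shared middle term '|S| >= 4'.

|S| >= 5 -> |S| >= 1


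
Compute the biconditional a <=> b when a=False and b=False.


Biconditional is true when both operands have the same truth value.
Substitute: a=False, b=False.
False <=> False evaluates to True.

True


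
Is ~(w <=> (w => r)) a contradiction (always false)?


Truth table over {r, w}:
r | w | φ
---------
False | False | True
True | False | True
False | True | True
True | True | False
Satisfying assignment at row 1: r=False, w=False gives True.

No, it is not a contradiction.


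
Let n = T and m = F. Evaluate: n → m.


Implication is false only when antecedent is true and consequent is false.
Substitute: n=T, m=F.
T → F evaluates to F.

F


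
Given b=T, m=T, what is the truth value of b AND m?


Conjunction is true only when both operands are true.
Substitute: b=T, m=T.
T AND T evaluates to T.

T


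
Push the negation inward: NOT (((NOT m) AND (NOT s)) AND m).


De Morgan: the negation of a conjunction is the disjunction of the negations.
Distribute NOT across AND, flipping it to OR, and negate each literal.

(m OR s) OR (NOT m)


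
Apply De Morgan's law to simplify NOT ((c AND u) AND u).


De Morgan: the negation of a conjunction is the disjunction of the negations.
Distribute NOT across AND, flipping it to OR, and negate each literal.

((NOT c) OR (NOT u)) OR (NOT u)


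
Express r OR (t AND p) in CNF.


Step 1: Distribute ∨ over ∧: r ∨ (t ∧ p) = (r ∨ t) ∧ (r ∨ p).

(r OR t) AND (r OR p)


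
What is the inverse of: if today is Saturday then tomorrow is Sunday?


The inverse of (P → Q) is (¬P → ¬Q). It is equivalent to the converse, not to the original.
Here P = 'today is Saturday' and Q = 'tomorrow is Sunday'.

If not (today is Saturday), then not (tomorrow is Sunday).


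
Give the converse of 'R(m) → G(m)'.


The converse of (P → Q) is (Q → P). It is not in general equivalent to the original.
Here P = 'R(m)' and Q = 'G(m)'.

If G(m), then R(m).


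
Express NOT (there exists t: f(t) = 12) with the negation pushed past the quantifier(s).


¬(for all x: φ) = there exists x: ¬φ, and ¬(there exists x: φ) = for all x: ¬φ.
Apply to the existential statement.

for all t: NOT(f(t) = 12)


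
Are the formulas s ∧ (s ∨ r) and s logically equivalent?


Compare truth tables:
r | s | φ | ψ
-------------
F | F | F | F
T | F | F | F
F | T | T | T
T | T | T | T
The columns φ and ψ agree on every row.

Yes, they are logically equivalent.


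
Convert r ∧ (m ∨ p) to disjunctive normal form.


Step 1: Distribute ∧ over ∨: r ∧ (m ∨ p) = (r ∧ m) ∨ (r ∧ p).

(r ∧ m) ∨ (r ∧ p)


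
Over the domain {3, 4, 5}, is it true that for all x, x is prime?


Evaluate the predicate on each element: 3:T, 4:F, 5:T.
Counterexample x = 4 fails the predicate.

F


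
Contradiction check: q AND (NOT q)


Truth table over {q}:
q | φ
-----
F | F
T | F
Every row is false.

Yes, it is a contradiction.


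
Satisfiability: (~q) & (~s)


Search for a satisfying assignment over {q, s}.
Try q=False, s=False: the formula evaluates to True.
A satisfying assignment exists.

Satisfiable.


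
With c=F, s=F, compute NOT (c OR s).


Substitute c=F, s=F:
c OR s = F OR F = F
NOT (c OR s) = T

T


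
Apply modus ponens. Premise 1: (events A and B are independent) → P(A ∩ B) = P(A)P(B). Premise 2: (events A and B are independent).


Modus ponens: from (P → Q) and P, infer Q.
P = '(events A and B are independent)' is asserted, and P → Q holds, so Q follows.

P(A ∩ B) = P(A)P(B).


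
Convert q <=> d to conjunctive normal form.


Step 1: Rewrite q ↔ d as (q → d) ∧ (d → q).
Step 2: Rewrite each implication as a disjunction.

((~q) | d) & ((~d) | q)


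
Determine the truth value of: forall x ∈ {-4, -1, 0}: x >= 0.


Evaluate the predicate on each element: -4:False, -1:False, 0:True.
Counterexample x = -4 fails the predicate.

False


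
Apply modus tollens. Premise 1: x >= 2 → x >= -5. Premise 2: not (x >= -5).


Modus tollens: from (P → Q) and ¬Q, infer ¬P.
Q = 'x >= -5' is denied; since P → Q, P must also fail.

Not (x >= 2).


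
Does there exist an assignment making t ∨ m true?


Search for a satisfying assignment over {m, t}.
Try m=T, t=F: the formula evaluates to T.
A satisfying assignment exists.

Satisfiable.


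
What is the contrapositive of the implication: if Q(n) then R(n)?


The contrapositive of (P → Q) is (¬Q → ¬P); it is logically equivalent to the original.
Here P = 'Q(n)' and Q = 'R(n)'.

If not (R(n)), then not (Q(n)).


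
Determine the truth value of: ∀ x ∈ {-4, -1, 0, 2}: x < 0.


Evaluate the predicate on each element: -4:T, -1:T, 0:F, 2:F.
Counterexample x = 0 fails the predicate.

F


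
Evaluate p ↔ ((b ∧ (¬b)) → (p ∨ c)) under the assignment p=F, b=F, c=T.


Substitute p=F, b=F, c=T:
¬b = T
b ∧ (¬b) = F ∧ T = F
p ∨ c = F ∨ T = T
(b ∧ (¬b)) → (p ∨ c) = F → T = T
p ↔ ((b ∧ (¬b)) → (p ∨ c)) = F ↔ T = F

F


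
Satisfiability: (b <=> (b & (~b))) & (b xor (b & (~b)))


Check all 2 assignments over {b}:
b | φ
-----
False | False
True | False
No assignment makes the formula true.

Unsatisfiable.


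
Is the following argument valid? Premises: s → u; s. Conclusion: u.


This matches the form of modus ponens: the conclusion follows in every model of the premises.

Valid.


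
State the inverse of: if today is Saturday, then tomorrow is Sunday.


The inverse of (P → Q) is (¬P → ¬Q). It is equivalent to the converse, not to the original.
Here P = 'today is Saturday' and Q = 'tomorrow is Sunday'.

If not (today is Saturday), then not (tomorrow is Sunday).


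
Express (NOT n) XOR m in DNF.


Step 1: (¬n) ⊕ m is true exactly when they disagree: ((¬n) ∧ ¬m) ∨ (¬(¬n) ∧ m).
Step 2: Eliminate any double negations (¬¬X = X).

((NOT n) AND (NOT m)) OR (n AND m)


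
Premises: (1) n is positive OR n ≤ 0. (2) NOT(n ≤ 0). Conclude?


Disjunctive syllogism: from (P ∨ Q) and ¬P, infer Q.
One disjunct, 'n ≤ 0', is ruled out; the other must hold.

n is positive


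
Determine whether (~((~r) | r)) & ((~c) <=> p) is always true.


Build the truth table over {c, p, r}:
c | p | r | φ
-------------
False | False | False | False
True | False | False | False
False | True | False | False
True | True | False | False
False | False | True | False
True | False | True | False
False | True | True | False
True | True | True | False
Counterexample at row 1: with c=False, p=False, r=False, the formula is False.

No, it is not a tautology.


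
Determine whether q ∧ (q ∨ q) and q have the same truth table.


Compare truth tables:
q | φ | ψ
---------
F | F | F
T | T | T
The columns φ and ψ agree on every row.

Yes, they are logically equivalent.


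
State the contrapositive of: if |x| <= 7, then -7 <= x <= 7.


The contrapositive of (P → Q) is (¬Q → ¬P); it is logically equivalent to the original.
Here P = '|x| <= 7' and Q = '-7 <= x <= 7'.

If not (-7 <= x <= 7), then not (|x| <= 7).


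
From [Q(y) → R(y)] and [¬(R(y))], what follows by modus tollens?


Modus tollens: from (P → Q) and ¬Q, infer ¬P.
Q = 'R(y)' is denied; since P → Q, P must also fail.

Not (Q(y)).


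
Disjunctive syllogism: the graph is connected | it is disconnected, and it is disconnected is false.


Disjunctive syllogism: from (P ∨ Q) and ¬P, infer Q.
One disjunct, 'it is disconnected', is ruled out; the other must hold.

the graph is connected


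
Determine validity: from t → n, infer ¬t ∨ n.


This matches the form of material implication: the conclusion follows in every model of the premises.

Valid.


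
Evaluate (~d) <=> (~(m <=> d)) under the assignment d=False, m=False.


Substitute d=False, m=False:
~d = True
m <=> d = False <=> False = True
~(m <=> d) = False
(~d) <=> (~(m <=> d)) = True <=> False = False

False


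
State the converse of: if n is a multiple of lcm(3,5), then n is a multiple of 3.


The converse of (P → Q) is (Q → P). It is not in general equivalent to the original.
Here P = 'n is a multiple of lcm(3,5)' and Q = 'n is a multiple of 3'.

If n is a multiple of 3, then n is a multiple of lcm(3,5).


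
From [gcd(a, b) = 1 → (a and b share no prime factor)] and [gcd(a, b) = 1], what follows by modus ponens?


Modus ponens: from (P → Q) and P, infer Q.
P = 'gcd(a, b) = 1' is asserted, and P → Q holds, so Q follows.

(a and b share no prime factor).


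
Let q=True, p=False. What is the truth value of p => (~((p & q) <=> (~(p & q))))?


Substitute q=True, p=False:
p & q = False & True = False
p & q = False & True = False
~(p & q) = True
(p & q) <=> (~(p & q)) = False <=> True = False
~((p & q) <=> (~(p & q))) = True
p => (~((p & q) <=> (~(p & q)))) = False => True = True

True


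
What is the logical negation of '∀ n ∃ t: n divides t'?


Negation flips each quantifier (∀↔∃) and negates the inner predicate.
¬(∀ n ∃ t: φ) = ∃ n ∀ t: ¬φ.

∃ n ∀ t: ¬(n divides t)


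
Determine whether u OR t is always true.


Build the truth table over {t, u}:
t | u | φ
---------
F | F | F
T | F | T
F | T | T
T | T | T
Counterexample at row 1: with t=F, u=F, the formula is F.

No, it is not a tautology.


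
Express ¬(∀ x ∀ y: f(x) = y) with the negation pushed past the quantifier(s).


Negation flips each quantifier (∀↔∃) and negates the inner predicate.
¬(∀ x ∀ y: φ) = ∃ x ∃ y: ¬φ.

∃ x ∃ y: ¬(f(x) = y)


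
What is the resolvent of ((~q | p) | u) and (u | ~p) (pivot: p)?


The clauses contain complementary literals p and ~p.
Resolution eliminates this pair and disjoins the remaining literals (merging duplicates).

(~q | u)


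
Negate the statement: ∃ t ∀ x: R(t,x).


Negation flips each quantifier (∀↔∃) and negates the inner predicate.
¬(∃ t ∀ x: φ) = ∀ t ∃ x: ¬φ.

∀ t ∃ x: ¬(R(t,x))


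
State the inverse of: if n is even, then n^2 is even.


The inverse of (P → Q) is (¬P → ¬Q). It is equivalent to the converse, not to the original.
Here P = 'n is even' and Q = 'n^2 is even'.

If not (n is even), then not (n^2 is even).


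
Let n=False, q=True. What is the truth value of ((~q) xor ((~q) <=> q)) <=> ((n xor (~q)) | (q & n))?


Substitute n=False, q=True:
~q = False
~q = False
(~q) <=> q = False <=> True = False
(~q) xor ((~q) <=> q) = False xor False = False
~q = False
n xor (~q) = False xor False = False
q & n = True & False = False
(n xor (~q)) | (q & n) = False | False = False
((~q) xor ((~q) <=> q)) <=> ((n xor (~q)) | (q & n)) = False <=> False = True

True


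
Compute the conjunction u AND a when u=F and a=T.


Conjunction is true only when both operands are true.
Substitute: u=F, a=T.
F AND T evaluates to F.

F


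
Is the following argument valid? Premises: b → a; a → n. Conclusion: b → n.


This matches the form of hypothetical syllogism: the conclusion follows in every model of the premises.

Valid.


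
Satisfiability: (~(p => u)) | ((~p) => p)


Search for a satisfying assignment over {p, u}.
Try p=True, u=False: the formula evaluates to True.
A satisfying assignment exists.

Satisfiable.


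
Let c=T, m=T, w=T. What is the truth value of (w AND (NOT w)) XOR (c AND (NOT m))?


Substitute c=T, m=T, w=T:
NOT w = F
w AND (NOT w) = T AND F = F
NOT m = F
c AND (NOT m) = T AND F = F
(w AND (NOT w)) XOR (c AND (NOT m)) = F XOR F = F

F


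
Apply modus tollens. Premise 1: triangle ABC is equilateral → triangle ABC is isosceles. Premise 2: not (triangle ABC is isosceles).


Modus tollens: from (P → Q) and ¬Q, infer ¬P.
Q = 'triangle ABC is isosceles' is denied; since P → Q, P must also fail.

Not (triangle ABC is equilateral).


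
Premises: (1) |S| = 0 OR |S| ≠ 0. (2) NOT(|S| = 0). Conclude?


Disjunctive syllogism: from (P ∨ Q) and ¬P, infer Q.
One disjunct, '|S| = 0', is ruled out; the other must hold.

|S| ≠ 0


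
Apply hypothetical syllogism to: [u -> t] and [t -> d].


Hypothetical syllogism: from (P → Q) and (Q → R), infer (P → R).
Chain the two implications through the shared middle term 't'.

u -> d


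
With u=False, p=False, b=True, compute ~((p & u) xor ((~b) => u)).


Substitute u=False, p=False, b=True:
p & u = False & False = False
~b = False
(~b) => u = False => False = True
(p & u) xor ((~b) => u) = False xor True = True
~((p & u) xor ((~b) => u)) = False

False


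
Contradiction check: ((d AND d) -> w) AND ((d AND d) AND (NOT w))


Truth table over {d, w}:
d | w | φ
---------
F | F | F
T | F | F
F | T | F
T | T | F
Every row is false.

Yes, it is a contradiction.


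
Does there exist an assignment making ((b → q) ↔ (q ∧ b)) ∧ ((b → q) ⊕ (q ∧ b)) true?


Check all 4 assignments over {b, q}:
b | q | φ
---------
F | F | F
T | F | F
F | T | F
T | T | F
No assignment makes the formula true.

Unsatisfiable.


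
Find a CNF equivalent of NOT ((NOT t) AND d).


Step 1: Apply De Morgan: ¬((¬t) ∧ d) = ¬(¬t) ∨ ¬d.
Step 2: Eliminate any double negations (¬¬X = X).

t OR (NOT d)


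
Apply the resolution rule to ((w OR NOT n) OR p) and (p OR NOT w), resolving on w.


The clauses contain complementary literals w and NOTw.
Resolution eliminates this pair and disjoins the remaining literals (merging duplicates).

(NOT n OR p)


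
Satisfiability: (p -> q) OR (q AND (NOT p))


Search for a satisfying assignment over {p, q}.
Try p=F, q=F: the formula evaluates to T.
A satisfying assignment exists.

Satisfiable.


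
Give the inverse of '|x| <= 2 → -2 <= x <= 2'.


The inverse of (P → Q) is (¬P → ¬Q). It is equivalent to the converse, not to the original.
Here P = '|x| <= 2' and Q = '-2 <= x <= 2'.

If not (|x| <= 2), then not (-2 <= x <= 2).


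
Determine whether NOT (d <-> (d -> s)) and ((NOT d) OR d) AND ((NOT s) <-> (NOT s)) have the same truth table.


Compare truth tables:
d | s | φ | ψ
-------------
F | F | T | T
T | F | T | T
F | T | T | T
T | T | F | T
They differ at row 4 (d=T, s=T): φ=F but ψ=T.

No, they are not logically equivalent.


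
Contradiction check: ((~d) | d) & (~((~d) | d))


Truth table over {d}:
d | φ
-----
False | False
True | False
Every row is false.

Yes, it is a contradiction.


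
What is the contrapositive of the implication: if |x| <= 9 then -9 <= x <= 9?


The contrapositive of (P → Q) is (¬Q → ¬P); it is logically equivalent to the original.
Here P = '|x| <= 9' and Q = '-9 <= x <= 9'.

If not (-9 <= x <= 9), then not (|x| <= 9).


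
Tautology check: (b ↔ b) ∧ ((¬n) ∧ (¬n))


Build the truth table over {b, n}:
b | n | φ
---------
F | F | T
T | F | T
F | T | F
T | T | F
Counterexample at row 3: with b=F, n=T, the formula is F.

No, it is not a tautology.


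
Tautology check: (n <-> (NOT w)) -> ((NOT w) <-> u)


Build the truth table over {n, u, w}:
n | u | w | φ
-------------
F | F | F | T
T | F | F | F
F | T | F | T
T | T | F | T
F | F | T | T
T | F | T | T
F | T | T | F
T | T | T | T
Counterexample at row 2: with n=T, u=F, w=F, the formula is F.

No, it is not a tautology.


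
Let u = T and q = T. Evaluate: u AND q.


Conjunction is true only when both operands are true.
Substitute: u=T, q=T.
T AND T evaluates to T.

T


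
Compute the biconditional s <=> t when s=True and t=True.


Biconditional is true when both operands have the same truth value.
Substitute: s=True, t=True.
True <=> True evaluates to True.

True


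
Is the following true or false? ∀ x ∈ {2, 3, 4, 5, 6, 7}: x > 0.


Evaluate the predicate on each element: 2:T, 3:T, 4:T, 5:T, 6:T, 7:T.
Every element satisfies the predicate.

T


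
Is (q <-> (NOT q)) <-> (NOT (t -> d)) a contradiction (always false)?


Truth table over {d, q, t}:
d | q | t | φ
-------------
F | F | F | T
T | F | F | T
F | T | F | T
T | T | F | T
F | F | T | F
T | F | T | T
F | T | T | F
T | T | T | T
Satisfying assignment at row 1: d=F, q=F, t=F gives T.

No, it is not a contradiction.


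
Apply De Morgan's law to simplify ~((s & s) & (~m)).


De Morgan: the negation of a conjunction is the disjunction of the negations.
Distribute ~ across &, flipping it to |, and negate each literal.

((~s) | (~s)) | m


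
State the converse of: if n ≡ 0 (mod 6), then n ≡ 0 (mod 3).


The converse of (P → Q) is (Q → P). It is not in general equivalent to the original.
Here P = 'n ≡ 0 (mod 6)' and Q = 'n ≡ 0 (mod 3)'.

If n ≡ 0 (mod 3), then n ≡ 0 (mod 6).


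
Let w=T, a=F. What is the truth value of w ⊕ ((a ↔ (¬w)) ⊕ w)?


Substitute w=T, a=F:
¬w = F
a ↔ (¬w) = F ↔ F = T
(a ↔ (¬w)) ⊕ w = T ⊕ T = F
w ⊕ ((a ↔ (¬w)) ⊕ w) = T ⊕ F = T

T


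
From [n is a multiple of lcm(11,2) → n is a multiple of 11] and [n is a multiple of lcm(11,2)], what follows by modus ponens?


Modus ponens: from (P → Q) and P, infer Q.
P = 'n is a multiple of lcm(11,2)' is asserted, and P → Q holds, so Q follows.

n is a multiple of 11.


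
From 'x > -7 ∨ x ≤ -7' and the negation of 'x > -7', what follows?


Disjunctive syllogism: from (P ∨ Q) and ¬P, infer Q.
One disjunct, 'x > -7', is ruled out; the other must hold.

x ≤ -7


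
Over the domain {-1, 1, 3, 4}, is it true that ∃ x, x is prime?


Evaluate the predicate on each element: -1:F, 1:F, 3:T, 4:F.
Witness x = 3 satisfies the predicate.

T


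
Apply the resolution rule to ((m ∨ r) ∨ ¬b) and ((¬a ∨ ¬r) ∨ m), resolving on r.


The clauses contain complementary literals r and ¬r.
Resolution eliminates this pair and disjoins the remaining literals (merging duplicates).

((m ∨ ¬b) ∨ ¬a)


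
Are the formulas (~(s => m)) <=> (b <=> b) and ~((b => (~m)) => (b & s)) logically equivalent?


Compare truth tables:
b | m | s | φ | ψ
-----------------
False | False | False | False | True
True | False | False | False | True
False | True | False | False | True
True | True | False | False | False
False | False | True | True | True
True | False | True | True | False
False | True | True | False | True
True | True | True | False | False
They differ at row 1 (b=False, m=False, s=False): φ=False but ψ=True.

No, they are not logically equivalent.


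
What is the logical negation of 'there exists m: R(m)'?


¬(for all x: φ) = there exists x: ¬φ, and ¬(there exists x: φ) = for all x: ¬φ.
Apply to the existential statement.

for all m: NOT(R(m))


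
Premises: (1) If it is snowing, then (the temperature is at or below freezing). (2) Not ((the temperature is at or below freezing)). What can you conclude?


Modus tollens: from (P → Q) and ¬Q, infer ¬P.
Q = '(the temperature is at or below freezing)' is denied; since P → Q, P must also fail.

Not (it is snowing).


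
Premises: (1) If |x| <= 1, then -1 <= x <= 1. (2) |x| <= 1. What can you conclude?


Modus ponens: from (P → Q) and P, infer Q.
P = '|x| <= 1' is asserted, and P → Q holds, so Q follows.

-1 <= x <= 1.


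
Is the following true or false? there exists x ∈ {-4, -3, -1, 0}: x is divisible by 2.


Evaluate the predicate on each element: -4:T, -3:F, -1:F, 0:T.
Witness x = -4 satisfies the predicate.

T


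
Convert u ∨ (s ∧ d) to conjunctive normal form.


Step 1: Distribute ∨ over ∧: u ∨ (s ∧ d) = (u ∨ s) ∧ (u ∨ d).

(u ∨ s) ∧ (u ∨ d)


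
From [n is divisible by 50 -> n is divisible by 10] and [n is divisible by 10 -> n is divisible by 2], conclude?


Hypothetical syllogism: from (P → Q) and (Q → R), infer (P → R).
Chain the two implications through the shared middle term 'n is divisible by 10'.

n is divisible by 50 -> n is divisible by 2


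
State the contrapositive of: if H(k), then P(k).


The contrapositive of (P → Q) is (¬Q → ¬P); it is logically equivalent to the original.
Here P = 'H(k)' and Q = 'P(k)'.

If not (P(k)), then not (H(k)).


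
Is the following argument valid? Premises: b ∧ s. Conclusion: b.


This matches the form of conjunction elimination: the conclusion follows in every model of the premises.

Valid.


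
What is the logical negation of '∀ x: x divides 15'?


¬(∀ x: φ) = ∃ x: ¬φ, and ¬(∃ x: φ) = ∀ x: ¬φ.
Apply to the universal statement.

∃ x: ¬(x divides 15)


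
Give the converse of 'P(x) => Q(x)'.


The converse of (P → Q) is (Q → P). It is not in general equivalent to the original.
Here P = 'P(x)' and Q = 'Q(x)'.

If Q(x), then P(x).


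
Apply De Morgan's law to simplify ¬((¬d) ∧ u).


De Morgan: the negation of a conjunction is the disjunction of the negations.
Distribute ¬ across ∧, flipping it to ∨, and negate each literal.

d ∨ (¬u)


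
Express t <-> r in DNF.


Step 1: t ↔ r is true exactly when both agree: (t ∧ r) ∨ (¬t ∧ ¬r).

(t AND r) OR ((NOT t) AND (NOT r))


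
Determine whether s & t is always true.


Build the truth table over {s, t}:
s | t | φ
---------
False | False | False
True | False | False
False | True | False
True | True | True
Counterexample at row 1: with s=False, t=False, the formula is False.

No, it is not a tautology.


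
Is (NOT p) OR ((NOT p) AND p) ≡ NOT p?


Compare truth tables:
p | φ | ψ
---------
F | T | T
T | F | F
The columns φ and ψ agree on every row.

Yes, they are logically equivalent.


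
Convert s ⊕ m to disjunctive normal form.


Step 1: s ⊕ m is true exactly when they disagree: (s ∧ ¬m) ∨ (¬s ∧ m).

(s ∧ (¬m)) ∨ ((¬s) ∧ m)


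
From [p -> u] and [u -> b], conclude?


Hypothetical syllogism: from (P → Q) and (Q → R), infer (P → R).
Chain the two implications through the shared middle term 'u'.

p -> b


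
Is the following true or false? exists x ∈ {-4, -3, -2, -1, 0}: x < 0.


Evaluate the predicate on each element: -4:True, -3:True, -2:True, -1:True, 0:False.
Witness x = -4 satisfies the predicate.

True


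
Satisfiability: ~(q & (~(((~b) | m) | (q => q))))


Search for a satisfying assignment over {b, m, q}.
Try b=False, m=False, q=False: the formula evaluates to True.
A satisfying assignment exists.

Satisfiable.


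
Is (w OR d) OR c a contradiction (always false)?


Truth table over {c, d, w}:
c | d | w | φ
-------------
F | F | F | F
T | F | F | T
F | T | F | T
T | T | F | T
F | F | T | T
T | F | T | T
F | T | T | T
T | T | T | T
Satisfying assignment at row 2: c=T, d=F, w=F gives T.

No, it is not a contradiction.


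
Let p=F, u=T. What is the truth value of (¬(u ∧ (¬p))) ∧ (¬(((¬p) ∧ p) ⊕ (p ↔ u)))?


Substitute p=F, u=T:
¬p = T
u ∧ (¬p) = T ∧ T = T
¬(u ∧ (¬p)) = F
¬p = T
(¬p) ∧ p = T ∧ F = F
p ↔ u = F ↔ T = F
((¬p) ∧ p) ⊕ (p ↔ u) = F ⊕ F = F
¬(((¬p) ∧ p) ⊕ (p ↔ u)) = T
(¬(u ∧ (¬p))) ∧ (¬(((¬p) ∧ p) ⊕ (p ↔ u))) = F ∧ T = F

F


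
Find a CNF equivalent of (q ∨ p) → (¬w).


Step 1: Rewrite as ¬(q ∨ p) ∨ (¬w) = (¬q ∧ ¬p) ∨ (¬w).
Step 2: Distribute ∨ over ∧.

((¬q) ∨ (¬w)) ∧ ((¬p) ∨ (¬w))


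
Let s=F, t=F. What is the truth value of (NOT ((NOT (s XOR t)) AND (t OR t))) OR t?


Substitute s=F, t=F:
s XOR t = F XOR F = F
NOT (s XOR t) = T
t OR t = F OR F = F
(NOT (s XOR t)) AND (t OR t) = T AND F = F
NOT ((NOT (s XOR t)) AND (t OR t)) = T
(NOT ((NOT (s XOR t)) AND (t OR t))) OR t = T OR F = T

T


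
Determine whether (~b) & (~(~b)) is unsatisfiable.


Truth table over {b}:
b | φ
-----
False | False
True | False
Every row is false.

Yes, it is a contradiction.


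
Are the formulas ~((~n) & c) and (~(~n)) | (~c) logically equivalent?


Compare truth tables:
c | n | φ | ψ
-------------
False | False | True | True
True | False | False | False
False | True | True | True
True | True | True | True
The columns φ and ψ agree on every row.

Yes, they are logically equivalent.


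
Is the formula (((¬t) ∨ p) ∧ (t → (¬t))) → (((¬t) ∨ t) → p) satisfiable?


Search for a satisfying assignment over {p, t}.
Try p=T, t=F: the formula evaluates to T.
A satisfying assignment exists.

Satisfiable.


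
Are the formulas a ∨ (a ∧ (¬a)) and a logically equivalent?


Compare truth tables:
a | φ | ψ
---------
F | F | F
T | T | T
The columns φ and ψ agree on every row.

Yes, they are logically equivalent.


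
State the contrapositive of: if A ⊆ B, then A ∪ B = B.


The contrapositive of (P → Q) is (¬Q → ¬P); it is logically equivalent to the original.
Here P = 'A ⊆ B' and Q = 'A ∪ B = B'.

If not (A ∪ B = B), then not (A ⊆ B).


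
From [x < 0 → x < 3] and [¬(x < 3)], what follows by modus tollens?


Modus tollens: from (P → Q) and ¬Q, infer ¬P.
Q = 'x < 3' is denied; since P → Q, P must also fail.

Not (x < 0).


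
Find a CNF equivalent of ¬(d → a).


Step 1: Rewrite d → a as ¬d ∨ a.
Step 2: Negate: ¬(¬d ∨ a) = d ∧ ¬a (De Morgan + double negation).

d ∧ (¬a)


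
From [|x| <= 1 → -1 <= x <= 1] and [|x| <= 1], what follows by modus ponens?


Modus ponens: from (P → Q) and P, infer Q.
P = '|x| <= 1' is asserted, and P → Q holds, so Q follows.

-1 <= x <= 1.


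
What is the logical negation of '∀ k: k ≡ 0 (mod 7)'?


¬(∀ x: φ) = ∃ x: ¬φ, and ¬(∃ x: φ) = ∀ x: ¬φ.
Apply to the universal statement.

∃ k: ¬(k ≡ 0 (mod 7))


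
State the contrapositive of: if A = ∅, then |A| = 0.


The contrapositive of (P → Q) is (¬Q → ¬P); it is logically equivalent to the original.
Here P = 'A = ∅' and Q = '|A| = 0'.

If not (|A| = 0), then not (A = ∅).


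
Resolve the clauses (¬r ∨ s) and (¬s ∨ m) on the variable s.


The clauses contain complementary literals s and ¬s.
Resolution eliminates this pair and disjoins the remaining literals (merging duplicates).

(¬r ∨ m)


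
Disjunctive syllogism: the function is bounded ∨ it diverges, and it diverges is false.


Disjunctive syllogism: from (P ∨ Q) and ¬P, infer Q.
One disjunct, 'it diverges', is ruled out; the other must hold.

the function is bounded


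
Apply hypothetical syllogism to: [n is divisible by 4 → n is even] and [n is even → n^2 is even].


Hypothetical syllogism: from (P → Q) and (Q → R), infer (P → R).
Chain the two implications through the shared middle term 'n is even'.

n is divisible by 4 → n^2 is even


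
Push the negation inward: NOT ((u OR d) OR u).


De Morgan: the negation of a disjunction is the conjunction of the negations.
Distribute NOT across OR, flipping it to AND, and negate each literal.

((NOT u) AND (NOT d)) AND (NOT u)
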